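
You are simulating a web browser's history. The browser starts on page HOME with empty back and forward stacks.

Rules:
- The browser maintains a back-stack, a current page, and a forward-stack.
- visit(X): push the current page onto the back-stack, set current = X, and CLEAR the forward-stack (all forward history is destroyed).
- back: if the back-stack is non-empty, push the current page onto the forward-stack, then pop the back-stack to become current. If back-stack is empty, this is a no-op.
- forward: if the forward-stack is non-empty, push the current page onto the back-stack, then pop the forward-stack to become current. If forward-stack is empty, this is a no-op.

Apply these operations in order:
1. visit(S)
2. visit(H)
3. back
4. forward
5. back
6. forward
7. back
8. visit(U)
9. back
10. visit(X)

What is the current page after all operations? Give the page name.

Answer: X

Derivation:
After 1 (visit(S)): cur=S back=1 fwd=0
After 2 (visit(H)): cur=H back=2 fwd=0
After 3 (back): cur=S back=1 fwd=1
After 4 (forward): cur=H back=2 fwd=0
After 5 (back): cur=S back=1 fwd=1
After 6 (forward): cur=H back=2 fwd=0
After 7 (back): cur=S back=1 fwd=1
After 8 (visit(U)): cur=U back=2 fwd=0
After 9 (back): cur=S back=1 fwd=1
After 10 (visit(X)): cur=X back=2 fwd=0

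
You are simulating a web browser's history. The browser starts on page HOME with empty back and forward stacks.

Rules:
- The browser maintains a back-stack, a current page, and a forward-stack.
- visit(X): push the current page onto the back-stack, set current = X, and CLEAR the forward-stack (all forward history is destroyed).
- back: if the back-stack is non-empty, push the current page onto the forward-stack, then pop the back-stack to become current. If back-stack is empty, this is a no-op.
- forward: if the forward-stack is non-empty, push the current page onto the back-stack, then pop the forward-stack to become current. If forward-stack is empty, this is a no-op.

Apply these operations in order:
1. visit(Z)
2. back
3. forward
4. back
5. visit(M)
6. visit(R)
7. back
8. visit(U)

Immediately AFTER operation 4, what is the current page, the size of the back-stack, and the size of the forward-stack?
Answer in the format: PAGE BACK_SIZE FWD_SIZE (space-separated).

After 1 (visit(Z)): cur=Z back=1 fwd=0
After 2 (back): cur=HOME back=0 fwd=1
After 3 (forward): cur=Z back=1 fwd=0
After 4 (back): cur=HOME back=0 fwd=1

HOME 0 1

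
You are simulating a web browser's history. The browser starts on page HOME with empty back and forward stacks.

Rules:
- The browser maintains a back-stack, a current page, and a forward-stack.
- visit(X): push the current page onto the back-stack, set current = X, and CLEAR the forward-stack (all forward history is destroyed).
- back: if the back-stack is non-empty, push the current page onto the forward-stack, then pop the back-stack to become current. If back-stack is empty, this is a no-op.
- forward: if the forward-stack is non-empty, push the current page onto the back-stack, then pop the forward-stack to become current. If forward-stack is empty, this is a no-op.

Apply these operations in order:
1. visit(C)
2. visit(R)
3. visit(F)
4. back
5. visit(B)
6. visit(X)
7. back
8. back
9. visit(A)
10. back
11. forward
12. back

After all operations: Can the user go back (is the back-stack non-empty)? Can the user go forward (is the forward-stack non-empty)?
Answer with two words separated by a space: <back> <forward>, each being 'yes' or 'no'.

After 1 (visit(C)): cur=C back=1 fwd=0
After 2 (visit(R)): cur=R back=2 fwd=0
After 3 (visit(F)): cur=F back=3 fwd=0
After 4 (back): cur=R back=2 fwd=1
After 5 (visit(B)): cur=B back=3 fwd=0
After 6 (visit(X)): cur=X back=4 fwd=0
After 7 (back): cur=B back=3 fwd=1
After 8 (back): cur=R back=2 fwd=2
After 9 (visit(A)): cur=A back=3 fwd=0
After 10 (back): cur=R back=2 fwd=1
After 11 (forward): cur=A back=3 fwd=0
After 12 (back): cur=R back=2 fwd=1

Answer: yes yes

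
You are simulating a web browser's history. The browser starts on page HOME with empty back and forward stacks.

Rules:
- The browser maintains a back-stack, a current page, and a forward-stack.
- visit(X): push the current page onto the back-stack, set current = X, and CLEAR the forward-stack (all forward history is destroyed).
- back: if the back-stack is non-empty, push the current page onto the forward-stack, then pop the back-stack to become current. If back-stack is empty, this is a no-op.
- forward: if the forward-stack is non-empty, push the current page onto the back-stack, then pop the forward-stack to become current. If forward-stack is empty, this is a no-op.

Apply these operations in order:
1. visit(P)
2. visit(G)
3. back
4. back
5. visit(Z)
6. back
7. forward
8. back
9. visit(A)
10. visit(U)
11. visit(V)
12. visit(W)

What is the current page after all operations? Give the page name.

After 1 (visit(P)): cur=P back=1 fwd=0
After 2 (visit(G)): cur=G back=2 fwd=0
After 3 (back): cur=P back=1 fwd=1
After 4 (back): cur=HOME back=0 fwd=2
After 5 (visit(Z)): cur=Z back=1 fwd=0
After 6 (back): cur=HOME back=0 fwd=1
After 7 (forward): cur=Z back=1 fwd=0
After 8 (back): cur=HOME back=0 fwd=1
After 9 (visit(A)): cur=A back=1 fwd=0
After 10 (visit(U)): cur=U back=2 fwd=0
After 11 (visit(V)): cur=V back=3 fwd=0
After 12 (visit(W)): cur=W back=4 fwd=0

Answer: W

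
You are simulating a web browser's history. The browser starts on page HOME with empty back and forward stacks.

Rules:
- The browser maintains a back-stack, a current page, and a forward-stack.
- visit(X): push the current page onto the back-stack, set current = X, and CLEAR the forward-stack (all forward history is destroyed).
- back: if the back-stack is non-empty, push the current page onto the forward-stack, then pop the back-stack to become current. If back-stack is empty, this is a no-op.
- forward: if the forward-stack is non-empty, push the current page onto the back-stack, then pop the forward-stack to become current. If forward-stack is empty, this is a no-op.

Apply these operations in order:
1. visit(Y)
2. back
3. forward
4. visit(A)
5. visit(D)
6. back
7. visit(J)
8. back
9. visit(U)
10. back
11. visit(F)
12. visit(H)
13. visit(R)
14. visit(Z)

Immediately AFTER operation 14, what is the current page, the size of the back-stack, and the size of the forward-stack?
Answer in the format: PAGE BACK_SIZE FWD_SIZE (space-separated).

After 1 (visit(Y)): cur=Y back=1 fwd=0
After 2 (back): cur=HOME back=0 fwd=1
After 3 (forward): cur=Y back=1 fwd=0
After 4 (visit(A)): cur=A back=2 fwd=0
After 5 (visit(D)): cur=D back=3 fwd=0
After 6 (back): cur=A back=2 fwd=1
After 7 (visit(J)): cur=J back=3 fwd=0
After 8 (back): cur=A back=2 fwd=1
After 9 (visit(U)): cur=U back=3 fwd=0
After 10 (back): cur=A back=2 fwd=1
After 11 (visit(F)): cur=F back=3 fwd=0
After 12 (visit(H)): cur=H back=4 fwd=0
After 13 (visit(R)): cur=R back=5 fwd=0
After 14 (visit(Z)): cur=Z back=6 fwd=0

Z 6 0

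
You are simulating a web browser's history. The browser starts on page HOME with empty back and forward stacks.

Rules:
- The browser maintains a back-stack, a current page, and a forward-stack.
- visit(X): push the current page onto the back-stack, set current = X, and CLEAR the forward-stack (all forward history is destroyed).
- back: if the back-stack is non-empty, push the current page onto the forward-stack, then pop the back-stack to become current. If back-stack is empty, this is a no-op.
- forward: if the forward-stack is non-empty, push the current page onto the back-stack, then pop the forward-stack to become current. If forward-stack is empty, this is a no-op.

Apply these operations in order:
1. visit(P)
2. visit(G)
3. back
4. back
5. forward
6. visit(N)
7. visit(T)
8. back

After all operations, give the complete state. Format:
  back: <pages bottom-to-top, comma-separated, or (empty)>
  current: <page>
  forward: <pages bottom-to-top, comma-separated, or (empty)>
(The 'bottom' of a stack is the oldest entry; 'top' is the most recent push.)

Answer: back: HOME,P
current: N
forward: T

Derivation:
After 1 (visit(P)): cur=P back=1 fwd=0
After 2 (visit(G)): cur=G back=2 fwd=0
After 3 (back): cur=P back=1 fwd=1
After 4 (back): cur=HOME back=0 fwd=2
After 5 (forward): cur=P back=1 fwd=1
After 6 (visit(N)): cur=N back=2 fwd=0
After 7 (visit(T)): cur=T back=3 fwd=0
After 8 (back): cur=N back=2 fwd=1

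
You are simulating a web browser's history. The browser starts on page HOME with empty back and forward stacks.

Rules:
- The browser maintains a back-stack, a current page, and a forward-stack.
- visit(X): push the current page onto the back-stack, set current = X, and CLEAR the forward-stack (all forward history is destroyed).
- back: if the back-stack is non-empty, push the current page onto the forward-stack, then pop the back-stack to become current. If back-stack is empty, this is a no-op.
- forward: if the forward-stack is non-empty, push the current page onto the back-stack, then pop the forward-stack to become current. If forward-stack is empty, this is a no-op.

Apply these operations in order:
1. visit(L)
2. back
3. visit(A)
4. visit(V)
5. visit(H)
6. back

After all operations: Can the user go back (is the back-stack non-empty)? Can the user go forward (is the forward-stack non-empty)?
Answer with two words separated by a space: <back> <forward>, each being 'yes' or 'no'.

Answer: yes yes

Derivation:
After 1 (visit(L)): cur=L back=1 fwd=0
After 2 (back): cur=HOME back=0 fwd=1
After 3 (visit(A)): cur=A back=1 fwd=0
After 4 (visit(V)): cur=V back=2 fwd=0
After 5 (visit(H)): cur=H back=3 fwd=0
After 6 (back): cur=V back=2 fwd=1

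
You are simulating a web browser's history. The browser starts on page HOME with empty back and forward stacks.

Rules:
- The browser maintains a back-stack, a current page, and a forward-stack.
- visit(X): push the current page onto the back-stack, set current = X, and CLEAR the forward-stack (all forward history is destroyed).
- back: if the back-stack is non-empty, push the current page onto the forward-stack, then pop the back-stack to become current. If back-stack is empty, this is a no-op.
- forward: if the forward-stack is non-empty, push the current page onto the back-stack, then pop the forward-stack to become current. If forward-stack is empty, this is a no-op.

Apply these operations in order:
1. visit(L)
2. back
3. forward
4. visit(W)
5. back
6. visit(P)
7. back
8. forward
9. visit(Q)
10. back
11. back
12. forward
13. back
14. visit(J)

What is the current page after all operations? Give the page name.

After 1 (visit(L)): cur=L back=1 fwd=0
After 2 (back): cur=HOME back=0 fwd=1
After 3 (forward): cur=L back=1 fwd=0
After 4 (visit(W)): cur=W back=2 fwd=0
After 5 (back): cur=L back=1 fwd=1
After 6 (visit(P)): cur=P back=2 fwd=0
After 7 (back): cur=L back=1 fwd=1
After 8 (forward): cur=P back=2 fwd=0
After 9 (visit(Q)): cur=Q back=3 fwd=0
After 10 (back): cur=P back=2 fwd=1
After 11 (back): cur=L back=1 fwd=2
After 12 (forward): cur=P back=2 fwd=1
After 13 (back): cur=L back=1 fwd=2
After 14 (visit(J)): cur=J back=2 fwd=0

Answer: J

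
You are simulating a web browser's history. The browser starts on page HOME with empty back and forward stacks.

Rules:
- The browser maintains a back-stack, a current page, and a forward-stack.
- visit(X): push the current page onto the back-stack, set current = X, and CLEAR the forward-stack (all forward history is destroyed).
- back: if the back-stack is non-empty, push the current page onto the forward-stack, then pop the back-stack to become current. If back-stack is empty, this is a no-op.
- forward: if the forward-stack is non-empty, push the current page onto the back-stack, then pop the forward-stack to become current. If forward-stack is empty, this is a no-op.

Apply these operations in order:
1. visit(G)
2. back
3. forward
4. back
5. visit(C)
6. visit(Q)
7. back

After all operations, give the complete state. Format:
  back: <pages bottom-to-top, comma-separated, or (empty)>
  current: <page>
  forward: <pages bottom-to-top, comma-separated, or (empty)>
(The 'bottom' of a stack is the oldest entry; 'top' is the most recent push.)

After 1 (visit(G)): cur=G back=1 fwd=0
After 2 (back): cur=HOME back=0 fwd=1
After 3 (forward): cur=G back=1 fwd=0
After 4 (back): cur=HOME back=0 fwd=1
After 5 (visit(C)): cur=C back=1 fwd=0
After 6 (visit(Q)): cur=Q back=2 fwd=0
After 7 (back): cur=C back=1 fwd=1

Answer: back: HOME
current: C
forward: Q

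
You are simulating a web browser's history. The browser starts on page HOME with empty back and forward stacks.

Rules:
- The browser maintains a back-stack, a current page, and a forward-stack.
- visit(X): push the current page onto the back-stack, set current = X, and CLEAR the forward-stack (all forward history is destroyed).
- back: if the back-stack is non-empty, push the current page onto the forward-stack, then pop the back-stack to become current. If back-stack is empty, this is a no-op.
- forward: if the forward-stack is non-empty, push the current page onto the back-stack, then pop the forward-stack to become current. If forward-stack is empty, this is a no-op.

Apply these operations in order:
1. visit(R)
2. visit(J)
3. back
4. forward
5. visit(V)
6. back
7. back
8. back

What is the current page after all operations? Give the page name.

Answer: HOME

Derivation:
After 1 (visit(R)): cur=R back=1 fwd=0
After 2 (visit(J)): cur=J back=2 fwd=0
After 3 (back): cur=R back=1 fwd=1
After 4 (forward): cur=J back=2 fwd=0
After 5 (visit(V)): cur=V back=3 fwd=0
After 6 (back): cur=J back=2 fwd=1
After 7 (back): cur=R back=1 fwd=2
After 8 (back): cur=HOME back=0 fwd=3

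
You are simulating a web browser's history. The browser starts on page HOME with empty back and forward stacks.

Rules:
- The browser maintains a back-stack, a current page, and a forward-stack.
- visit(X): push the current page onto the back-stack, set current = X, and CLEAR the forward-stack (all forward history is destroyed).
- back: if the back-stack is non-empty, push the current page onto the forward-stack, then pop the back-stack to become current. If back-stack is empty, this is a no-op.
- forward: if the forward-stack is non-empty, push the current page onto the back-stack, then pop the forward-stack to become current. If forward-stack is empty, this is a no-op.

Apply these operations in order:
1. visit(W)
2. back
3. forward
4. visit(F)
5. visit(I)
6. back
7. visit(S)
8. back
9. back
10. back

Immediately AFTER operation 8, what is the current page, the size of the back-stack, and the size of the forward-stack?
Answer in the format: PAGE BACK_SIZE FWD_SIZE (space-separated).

After 1 (visit(W)): cur=W back=1 fwd=0
After 2 (back): cur=HOME back=0 fwd=1
After 3 (forward): cur=W back=1 fwd=0
After 4 (visit(F)): cur=F back=2 fwd=0
After 5 (visit(I)): cur=I back=3 fwd=0
After 6 (back): cur=F back=2 fwd=1
After 7 (visit(S)): cur=S back=3 fwd=0
After 8 (back): cur=F back=2 fwd=1

F 2 1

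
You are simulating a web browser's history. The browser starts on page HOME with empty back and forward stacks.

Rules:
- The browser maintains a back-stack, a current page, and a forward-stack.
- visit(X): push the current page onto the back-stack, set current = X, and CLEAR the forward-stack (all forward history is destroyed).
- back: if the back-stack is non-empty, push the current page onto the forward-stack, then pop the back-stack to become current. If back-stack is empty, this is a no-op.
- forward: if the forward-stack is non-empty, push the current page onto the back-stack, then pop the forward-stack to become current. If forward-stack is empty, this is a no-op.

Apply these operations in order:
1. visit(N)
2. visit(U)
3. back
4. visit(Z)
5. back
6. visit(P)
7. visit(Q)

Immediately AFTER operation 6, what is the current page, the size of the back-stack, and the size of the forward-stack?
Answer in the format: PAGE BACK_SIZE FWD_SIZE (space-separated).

After 1 (visit(N)): cur=N back=1 fwd=0
After 2 (visit(U)): cur=U back=2 fwd=0
After 3 (back): cur=N back=1 fwd=1
After 4 (visit(Z)): cur=Z back=2 fwd=0
After 5 (back): cur=N back=1 fwd=1
After 6 (visit(P)): cur=P back=2 fwd=0

P 2 0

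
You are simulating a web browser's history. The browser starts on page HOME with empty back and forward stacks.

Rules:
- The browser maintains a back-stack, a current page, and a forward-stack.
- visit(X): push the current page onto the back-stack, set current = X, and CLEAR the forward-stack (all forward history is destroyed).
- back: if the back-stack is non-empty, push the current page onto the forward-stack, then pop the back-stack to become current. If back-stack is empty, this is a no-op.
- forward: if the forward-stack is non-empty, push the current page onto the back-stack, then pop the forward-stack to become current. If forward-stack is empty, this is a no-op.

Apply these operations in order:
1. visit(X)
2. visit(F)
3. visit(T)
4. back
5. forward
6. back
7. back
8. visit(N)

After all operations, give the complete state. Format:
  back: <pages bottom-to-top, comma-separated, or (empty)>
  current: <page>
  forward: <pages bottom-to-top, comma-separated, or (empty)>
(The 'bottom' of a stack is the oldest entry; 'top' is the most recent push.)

After 1 (visit(X)): cur=X back=1 fwd=0
After 2 (visit(F)): cur=F back=2 fwd=0
After 3 (visit(T)): cur=T back=3 fwd=0
After 4 (back): cur=F back=2 fwd=1
After 5 (forward): cur=T back=3 fwd=0
After 6 (back): cur=F back=2 fwd=1
After 7 (back): cur=X back=1 fwd=2
After 8 (visit(N)): cur=N back=2 fwd=0

Answer: back: HOME,X
current: N
forward: (empty)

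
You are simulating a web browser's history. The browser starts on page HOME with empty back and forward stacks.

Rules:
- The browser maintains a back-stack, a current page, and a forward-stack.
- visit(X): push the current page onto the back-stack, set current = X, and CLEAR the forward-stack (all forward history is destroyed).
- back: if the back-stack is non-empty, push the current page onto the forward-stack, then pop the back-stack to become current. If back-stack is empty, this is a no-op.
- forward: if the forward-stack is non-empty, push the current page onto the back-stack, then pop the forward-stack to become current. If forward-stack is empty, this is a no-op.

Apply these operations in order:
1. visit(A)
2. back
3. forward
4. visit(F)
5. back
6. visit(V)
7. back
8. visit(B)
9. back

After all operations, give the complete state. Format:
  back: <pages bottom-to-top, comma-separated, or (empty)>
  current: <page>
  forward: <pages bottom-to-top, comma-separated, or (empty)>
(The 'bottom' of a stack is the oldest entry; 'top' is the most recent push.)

Answer: back: HOME
current: A
forward: B

Derivation:
After 1 (visit(A)): cur=A back=1 fwd=0
After 2 (back): cur=HOME back=0 fwd=1
After 3 (forward): cur=A back=1 fwd=0
After 4 (visit(F)): cur=F back=2 fwd=0
After 5 (back): cur=A back=1 fwd=1
After 6 (visit(V)): cur=V back=2 fwd=0
After 7 (back): cur=A back=1 fwd=1
After 8 (visit(B)): cur=B back=2 fwd=0
After 9 (back): cur=A back=1 fwd=1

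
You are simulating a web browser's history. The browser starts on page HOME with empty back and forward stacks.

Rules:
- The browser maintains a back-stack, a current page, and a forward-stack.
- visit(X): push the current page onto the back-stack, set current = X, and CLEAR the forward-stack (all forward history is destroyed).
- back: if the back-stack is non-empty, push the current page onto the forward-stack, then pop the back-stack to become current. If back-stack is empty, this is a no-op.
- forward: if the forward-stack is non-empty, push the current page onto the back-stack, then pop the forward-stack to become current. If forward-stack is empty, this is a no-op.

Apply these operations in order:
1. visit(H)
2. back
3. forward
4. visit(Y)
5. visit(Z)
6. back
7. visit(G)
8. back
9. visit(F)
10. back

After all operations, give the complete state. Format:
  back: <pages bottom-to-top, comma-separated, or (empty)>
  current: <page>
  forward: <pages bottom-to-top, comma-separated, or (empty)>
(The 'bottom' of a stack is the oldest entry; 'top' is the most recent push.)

Answer: back: HOME,H
current: Y
forward: F

Derivation:
After 1 (visit(H)): cur=H back=1 fwd=0
After 2 (back): cur=HOME back=0 fwd=1
After 3 (forward): cur=H back=1 fwd=0
After 4 (visit(Y)): cur=Y back=2 fwd=0
After 5 (visit(Z)): cur=Z back=3 fwd=0
After 6 (back): cur=Y back=2 fwd=1
After 7 (visit(G)): cur=G back=3 fwd=0
After 8 (back): cur=Y back=2 fwd=1
After 9 (visit(F)): cur=F back=3 fwd=0
After 10 (back): cur=Y back=2 fwd=1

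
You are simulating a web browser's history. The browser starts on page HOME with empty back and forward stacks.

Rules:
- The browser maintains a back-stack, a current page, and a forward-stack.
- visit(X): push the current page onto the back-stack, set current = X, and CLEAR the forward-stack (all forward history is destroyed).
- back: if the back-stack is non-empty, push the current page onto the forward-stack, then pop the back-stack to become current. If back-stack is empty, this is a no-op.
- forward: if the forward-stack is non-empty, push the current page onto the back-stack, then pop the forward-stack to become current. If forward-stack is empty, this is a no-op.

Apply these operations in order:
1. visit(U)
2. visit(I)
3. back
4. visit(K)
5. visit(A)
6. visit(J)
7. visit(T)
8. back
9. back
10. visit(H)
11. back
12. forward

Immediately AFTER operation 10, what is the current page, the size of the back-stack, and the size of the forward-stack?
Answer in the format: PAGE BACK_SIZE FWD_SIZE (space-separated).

After 1 (visit(U)): cur=U back=1 fwd=0
After 2 (visit(I)): cur=I back=2 fwd=0
After 3 (back): cur=U back=1 fwd=1
After 4 (visit(K)): cur=K back=2 fwd=0
After 5 (visit(A)): cur=A back=3 fwd=0
After 6 (visit(J)): cur=J back=4 fwd=0
After 7 (visit(T)): cur=T back=5 fwd=0
After 8 (back): cur=J back=4 fwd=1
After 9 (back): cur=A back=3 fwd=2
After 10 (visit(H)): cur=H back=4 fwd=0

H 4 0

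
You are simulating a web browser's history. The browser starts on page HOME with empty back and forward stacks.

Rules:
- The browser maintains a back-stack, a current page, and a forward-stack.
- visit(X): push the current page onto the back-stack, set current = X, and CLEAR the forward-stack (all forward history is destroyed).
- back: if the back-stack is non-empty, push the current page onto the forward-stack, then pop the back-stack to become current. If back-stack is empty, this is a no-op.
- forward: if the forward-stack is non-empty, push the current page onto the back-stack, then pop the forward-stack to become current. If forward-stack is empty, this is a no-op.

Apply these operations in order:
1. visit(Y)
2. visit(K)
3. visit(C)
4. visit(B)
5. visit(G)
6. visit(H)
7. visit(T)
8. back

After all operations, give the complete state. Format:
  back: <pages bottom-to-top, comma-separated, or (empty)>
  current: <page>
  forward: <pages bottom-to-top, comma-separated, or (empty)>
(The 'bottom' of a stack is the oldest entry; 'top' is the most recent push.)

After 1 (visit(Y)): cur=Y back=1 fwd=0
After 2 (visit(K)): cur=K back=2 fwd=0
After 3 (visit(C)): cur=C back=3 fwd=0
After 4 (visit(B)): cur=B back=4 fwd=0
After 5 (visit(G)): cur=G back=5 fwd=0
After 6 (visit(H)): cur=H back=6 fwd=0
After 7 (visit(T)): cur=T back=7 fwd=0
After 8 (back): cur=H back=6 fwd=1

Answer: back: HOME,Y,K,C,B,G
current: H
forward: T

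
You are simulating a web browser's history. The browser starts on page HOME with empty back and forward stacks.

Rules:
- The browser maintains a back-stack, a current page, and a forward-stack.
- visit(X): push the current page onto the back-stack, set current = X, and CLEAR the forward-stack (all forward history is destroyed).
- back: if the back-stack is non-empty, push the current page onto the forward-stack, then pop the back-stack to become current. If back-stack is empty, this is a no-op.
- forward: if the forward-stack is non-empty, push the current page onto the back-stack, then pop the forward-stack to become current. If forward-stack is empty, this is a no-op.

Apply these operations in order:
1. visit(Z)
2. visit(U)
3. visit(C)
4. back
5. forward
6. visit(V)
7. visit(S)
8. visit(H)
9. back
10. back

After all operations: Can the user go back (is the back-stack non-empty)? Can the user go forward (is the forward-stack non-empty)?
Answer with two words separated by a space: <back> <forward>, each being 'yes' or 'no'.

Answer: yes yes

Derivation:
After 1 (visit(Z)): cur=Z back=1 fwd=0
After 2 (visit(U)): cur=U back=2 fwd=0
After 3 (visit(C)): cur=C back=3 fwd=0
After 4 (back): cur=U back=2 fwd=1
After 5 (forward): cur=C back=3 fwd=0
After 6 (visit(V)): cur=V back=4 fwd=0
After 7 (visit(S)): cur=S back=5 fwd=0
After 8 (visit(H)): cur=H back=6 fwd=0
After 9 (back): cur=S back=5 fwd=1
After 10 (back): cur=V back=4 fwd=2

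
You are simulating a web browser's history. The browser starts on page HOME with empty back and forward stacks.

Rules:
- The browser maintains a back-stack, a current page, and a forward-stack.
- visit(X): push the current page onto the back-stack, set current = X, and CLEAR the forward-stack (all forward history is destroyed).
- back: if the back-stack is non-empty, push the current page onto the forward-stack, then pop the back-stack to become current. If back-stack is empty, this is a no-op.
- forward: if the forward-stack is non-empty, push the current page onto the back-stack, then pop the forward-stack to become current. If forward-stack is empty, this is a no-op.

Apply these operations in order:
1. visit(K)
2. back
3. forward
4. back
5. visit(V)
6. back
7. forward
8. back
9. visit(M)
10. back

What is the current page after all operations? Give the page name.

After 1 (visit(K)): cur=K back=1 fwd=0
After 2 (back): cur=HOME back=0 fwd=1
After 3 (forward): cur=K back=1 fwd=0
After 4 (back): cur=HOME back=0 fwd=1
After 5 (visit(V)): cur=V back=1 fwd=0
After 6 (back): cur=HOME back=0 fwd=1
After 7 (forward): cur=V back=1 fwd=0
After 8 (back): cur=HOME back=0 fwd=1
After 9 (visit(M)): cur=M back=1 fwd=0
After 10 (back): cur=HOME back=0 fwd=1

Answer: HOME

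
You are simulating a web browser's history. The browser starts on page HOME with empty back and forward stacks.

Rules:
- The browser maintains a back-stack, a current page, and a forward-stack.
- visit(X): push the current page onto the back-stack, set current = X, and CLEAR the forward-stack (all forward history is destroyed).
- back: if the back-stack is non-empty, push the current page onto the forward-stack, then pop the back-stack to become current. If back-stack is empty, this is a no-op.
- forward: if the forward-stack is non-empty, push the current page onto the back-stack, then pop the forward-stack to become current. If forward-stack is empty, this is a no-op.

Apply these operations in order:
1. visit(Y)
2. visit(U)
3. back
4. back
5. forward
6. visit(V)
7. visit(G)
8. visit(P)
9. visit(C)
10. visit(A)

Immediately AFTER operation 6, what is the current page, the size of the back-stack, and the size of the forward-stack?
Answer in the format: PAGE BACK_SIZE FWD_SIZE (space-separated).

After 1 (visit(Y)): cur=Y back=1 fwd=0
After 2 (visit(U)): cur=U back=2 fwd=0
After 3 (back): cur=Y back=1 fwd=1
After 4 (back): cur=HOME back=0 fwd=2
After 5 (forward): cur=Y back=1 fwd=1
After 6 (visit(V)): cur=V back=2 fwd=0

V 2 0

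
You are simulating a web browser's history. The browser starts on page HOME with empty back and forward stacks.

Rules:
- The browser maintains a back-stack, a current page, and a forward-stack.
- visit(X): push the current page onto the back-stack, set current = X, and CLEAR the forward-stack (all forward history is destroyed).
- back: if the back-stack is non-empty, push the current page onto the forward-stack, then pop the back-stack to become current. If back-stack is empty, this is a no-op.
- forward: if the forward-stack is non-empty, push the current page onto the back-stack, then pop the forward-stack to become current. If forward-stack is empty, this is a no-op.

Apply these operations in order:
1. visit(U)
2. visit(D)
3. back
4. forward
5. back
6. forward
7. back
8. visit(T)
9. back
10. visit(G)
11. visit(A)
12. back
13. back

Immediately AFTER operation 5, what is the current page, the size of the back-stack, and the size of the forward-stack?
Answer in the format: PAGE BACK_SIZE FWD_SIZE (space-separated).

After 1 (visit(U)): cur=U back=1 fwd=0
After 2 (visit(D)): cur=D back=2 fwd=0
After 3 (back): cur=U back=1 fwd=1
After 4 (forward): cur=D back=2 fwd=0
After 5 (back): cur=U back=1 fwd=1

U 1 1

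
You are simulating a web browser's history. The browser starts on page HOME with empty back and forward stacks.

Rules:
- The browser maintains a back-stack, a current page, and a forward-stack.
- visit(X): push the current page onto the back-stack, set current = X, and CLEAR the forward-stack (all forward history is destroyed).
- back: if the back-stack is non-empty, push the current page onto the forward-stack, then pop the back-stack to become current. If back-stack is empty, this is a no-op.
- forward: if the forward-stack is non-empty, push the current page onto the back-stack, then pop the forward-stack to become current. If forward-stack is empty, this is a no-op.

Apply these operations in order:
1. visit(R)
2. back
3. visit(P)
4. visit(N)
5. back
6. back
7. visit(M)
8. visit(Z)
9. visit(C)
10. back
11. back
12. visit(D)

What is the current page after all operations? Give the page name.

After 1 (visit(R)): cur=R back=1 fwd=0
After 2 (back): cur=HOME back=0 fwd=1
After 3 (visit(P)): cur=P back=1 fwd=0
After 4 (visit(N)): cur=N back=2 fwd=0
After 5 (back): cur=P back=1 fwd=1
After 6 (back): cur=HOME back=0 fwd=2
After 7 (visit(M)): cur=M back=1 fwd=0
After 8 (visit(Z)): cur=Z back=2 fwd=0
After 9 (visit(C)): cur=C back=3 fwd=0
After 10 (back): cur=Z back=2 fwd=1
After 11 (back): cur=M back=1 fwd=2
After 12 (visit(D)): cur=D back=2 fwd=0

Answer: D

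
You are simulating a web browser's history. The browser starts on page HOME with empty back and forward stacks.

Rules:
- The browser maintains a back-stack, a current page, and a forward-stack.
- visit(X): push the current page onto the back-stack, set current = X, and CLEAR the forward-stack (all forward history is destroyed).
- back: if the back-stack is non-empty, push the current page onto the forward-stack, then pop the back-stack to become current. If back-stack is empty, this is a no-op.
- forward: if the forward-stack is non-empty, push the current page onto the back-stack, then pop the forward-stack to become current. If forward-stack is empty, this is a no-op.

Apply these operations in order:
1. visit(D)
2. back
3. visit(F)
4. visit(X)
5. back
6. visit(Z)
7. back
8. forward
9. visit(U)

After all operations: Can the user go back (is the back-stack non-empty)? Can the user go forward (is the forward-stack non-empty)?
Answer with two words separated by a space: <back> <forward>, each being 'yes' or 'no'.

Answer: yes no

Derivation:
After 1 (visit(D)): cur=D back=1 fwd=0
After 2 (back): cur=HOME back=0 fwd=1
After 3 (visit(F)): cur=F back=1 fwd=0
After 4 (visit(X)): cur=X back=2 fwd=0
After 5 (back): cur=F back=1 fwd=1
After 6 (visit(Z)): cur=Z back=2 fwd=0
After 7 (back): cur=F back=1 fwd=1
After 8 (forward): cur=Z back=2 fwd=0
After 9 (visit(U)): cur=U back=3 fwd=0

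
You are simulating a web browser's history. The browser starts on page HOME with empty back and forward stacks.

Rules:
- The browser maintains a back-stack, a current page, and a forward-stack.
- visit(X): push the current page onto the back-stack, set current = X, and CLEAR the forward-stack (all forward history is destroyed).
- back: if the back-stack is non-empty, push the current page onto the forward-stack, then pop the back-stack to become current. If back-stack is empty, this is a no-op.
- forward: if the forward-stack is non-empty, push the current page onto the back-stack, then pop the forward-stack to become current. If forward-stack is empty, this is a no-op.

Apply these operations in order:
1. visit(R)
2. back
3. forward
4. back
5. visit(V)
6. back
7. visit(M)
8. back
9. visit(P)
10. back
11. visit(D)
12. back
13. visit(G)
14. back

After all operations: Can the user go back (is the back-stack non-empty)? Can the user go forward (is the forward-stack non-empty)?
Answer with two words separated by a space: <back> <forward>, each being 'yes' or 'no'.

Answer: no yes

Derivation:
After 1 (visit(R)): cur=R back=1 fwd=0
After 2 (back): cur=HOME back=0 fwd=1
After 3 (forward): cur=R back=1 fwd=0
After 4 (back): cur=HOME back=0 fwd=1
After 5 (visit(V)): cur=V back=1 fwd=0
After 6 (back): cur=HOME back=0 fwd=1
After 7 (visit(M)): cur=M back=1 fwd=0
After 8 (back): cur=HOME back=0 fwd=1
After 9 (visit(P)): cur=P back=1 fwd=0
After 10 (back): cur=HOME back=0 fwd=1
After 11 (visit(D)): cur=D back=1 fwd=0
After 12 (back): cur=HOME back=0 fwd=1
After 13 (visit(G)): cur=G back=1 fwd=0
After 14 (back): cur=HOME back=0 fwd=1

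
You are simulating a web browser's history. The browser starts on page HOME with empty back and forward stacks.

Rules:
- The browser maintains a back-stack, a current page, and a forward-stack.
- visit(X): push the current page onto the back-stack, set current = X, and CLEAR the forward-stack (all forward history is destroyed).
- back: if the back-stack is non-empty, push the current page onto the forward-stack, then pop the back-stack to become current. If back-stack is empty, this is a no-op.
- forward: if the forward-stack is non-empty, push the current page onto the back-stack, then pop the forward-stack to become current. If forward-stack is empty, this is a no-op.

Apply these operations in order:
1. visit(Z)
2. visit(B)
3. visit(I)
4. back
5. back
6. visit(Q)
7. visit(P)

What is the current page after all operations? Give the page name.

After 1 (visit(Z)): cur=Z back=1 fwd=0
After 2 (visit(B)): cur=B back=2 fwd=0
After 3 (visit(I)): cur=I back=3 fwd=0
After 4 (back): cur=B back=2 fwd=1
After 5 (back): cur=Z back=1 fwd=2
After 6 (visit(Q)): cur=Q back=2 fwd=0
After 7 (visit(P)): cur=P back=3 fwd=0

Answer: P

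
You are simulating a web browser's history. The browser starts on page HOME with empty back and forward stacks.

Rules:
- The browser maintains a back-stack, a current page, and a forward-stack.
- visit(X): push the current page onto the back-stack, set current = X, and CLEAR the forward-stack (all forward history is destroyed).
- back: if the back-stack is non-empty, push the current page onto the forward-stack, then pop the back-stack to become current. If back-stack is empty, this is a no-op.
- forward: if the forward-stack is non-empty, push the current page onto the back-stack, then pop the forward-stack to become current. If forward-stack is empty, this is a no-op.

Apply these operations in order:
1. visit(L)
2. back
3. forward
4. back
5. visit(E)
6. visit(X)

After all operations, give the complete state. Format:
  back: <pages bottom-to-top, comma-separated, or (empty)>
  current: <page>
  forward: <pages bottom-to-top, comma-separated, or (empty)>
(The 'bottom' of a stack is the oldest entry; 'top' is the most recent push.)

After 1 (visit(L)): cur=L back=1 fwd=0
After 2 (back): cur=HOME back=0 fwd=1
After 3 (forward): cur=L back=1 fwd=0
After 4 (back): cur=HOME back=0 fwd=1
After 5 (visit(E)): cur=E back=1 fwd=0
After 6 (visit(X)): cur=X back=2 fwd=0

Answer: back: HOME,E
current: X
forward: (empty)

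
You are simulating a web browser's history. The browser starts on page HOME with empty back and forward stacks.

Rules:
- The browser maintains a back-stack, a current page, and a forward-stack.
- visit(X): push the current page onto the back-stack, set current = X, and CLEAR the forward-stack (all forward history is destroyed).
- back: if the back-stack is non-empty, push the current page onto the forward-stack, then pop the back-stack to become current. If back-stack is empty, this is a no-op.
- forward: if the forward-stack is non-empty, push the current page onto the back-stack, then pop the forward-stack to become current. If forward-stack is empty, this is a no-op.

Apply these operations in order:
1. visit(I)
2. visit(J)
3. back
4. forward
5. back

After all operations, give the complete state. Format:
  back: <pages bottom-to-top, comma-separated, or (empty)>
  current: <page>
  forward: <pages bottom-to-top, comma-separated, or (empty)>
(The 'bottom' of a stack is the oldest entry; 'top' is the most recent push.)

After 1 (visit(I)): cur=I back=1 fwd=0
After 2 (visit(J)): cur=J back=2 fwd=0
After 3 (back): cur=I back=1 fwd=1
After 4 (forward): cur=J back=2 fwd=0
After 5 (back): cur=I back=1 fwd=1

Answer: back: HOME
current: I
forward: J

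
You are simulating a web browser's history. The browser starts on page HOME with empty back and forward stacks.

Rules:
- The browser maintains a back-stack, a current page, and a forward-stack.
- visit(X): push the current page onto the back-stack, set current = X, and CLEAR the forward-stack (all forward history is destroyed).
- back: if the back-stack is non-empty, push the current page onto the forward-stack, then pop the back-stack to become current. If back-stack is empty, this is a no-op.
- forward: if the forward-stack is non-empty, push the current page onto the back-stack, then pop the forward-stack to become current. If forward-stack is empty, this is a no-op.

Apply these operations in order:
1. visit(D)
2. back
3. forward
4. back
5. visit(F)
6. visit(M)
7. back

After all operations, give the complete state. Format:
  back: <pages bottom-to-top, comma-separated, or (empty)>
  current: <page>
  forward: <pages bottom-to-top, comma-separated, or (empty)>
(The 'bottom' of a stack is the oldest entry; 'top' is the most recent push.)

Answer: back: HOME
current: F
forward: M

Derivation:
After 1 (visit(D)): cur=D back=1 fwd=0
After 2 (back): cur=HOME back=0 fwd=1
After 3 (forward): cur=D back=1 fwd=0
After 4 (back): cur=HOME back=0 fwd=1
After 5 (visit(F)): cur=F back=1 fwd=0
After 6 (visit(M)): cur=M back=2 fwd=0
After 7 (back): cur=F back=1 fwd=1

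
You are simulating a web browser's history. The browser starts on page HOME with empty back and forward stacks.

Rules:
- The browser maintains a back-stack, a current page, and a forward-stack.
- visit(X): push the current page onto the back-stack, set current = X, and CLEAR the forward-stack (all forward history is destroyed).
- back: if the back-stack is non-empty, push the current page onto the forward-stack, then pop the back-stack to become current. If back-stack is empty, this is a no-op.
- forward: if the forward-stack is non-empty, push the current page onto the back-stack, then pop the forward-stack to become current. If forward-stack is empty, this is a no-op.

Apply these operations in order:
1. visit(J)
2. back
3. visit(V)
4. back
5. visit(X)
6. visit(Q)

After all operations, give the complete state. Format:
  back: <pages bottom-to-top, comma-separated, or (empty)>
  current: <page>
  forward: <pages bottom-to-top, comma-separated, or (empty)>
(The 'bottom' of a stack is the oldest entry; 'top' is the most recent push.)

After 1 (visit(J)): cur=J back=1 fwd=0
After 2 (back): cur=HOME back=0 fwd=1
After 3 (visit(V)): cur=V back=1 fwd=0
After 4 (back): cur=HOME back=0 fwd=1
After 5 (visit(X)): cur=X back=1 fwd=0
After 6 (visit(Q)): cur=Q back=2 fwd=0

Answer: back: HOME,X
current: Q
forward: (empty)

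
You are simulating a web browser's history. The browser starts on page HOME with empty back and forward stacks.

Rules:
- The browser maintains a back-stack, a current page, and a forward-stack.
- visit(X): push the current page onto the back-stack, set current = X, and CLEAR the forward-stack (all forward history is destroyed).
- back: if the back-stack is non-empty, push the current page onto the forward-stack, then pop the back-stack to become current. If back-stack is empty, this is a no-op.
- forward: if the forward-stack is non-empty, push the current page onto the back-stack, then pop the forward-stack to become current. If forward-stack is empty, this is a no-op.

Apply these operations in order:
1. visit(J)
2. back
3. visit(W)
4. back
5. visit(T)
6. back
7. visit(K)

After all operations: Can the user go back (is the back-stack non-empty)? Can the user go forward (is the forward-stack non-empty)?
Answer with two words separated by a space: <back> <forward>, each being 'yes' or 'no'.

Answer: yes no

Derivation:
After 1 (visit(J)): cur=J back=1 fwd=0
After 2 (back): cur=HOME back=0 fwd=1
After 3 (visit(W)): cur=W back=1 fwd=0
After 4 (back): cur=HOME back=0 fwd=1
After 5 (visit(T)): cur=T back=1 fwd=0
After 6 (back): cur=HOME back=0 fwd=1
After 7 (visit(K)): cur=K back=1 fwd=0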